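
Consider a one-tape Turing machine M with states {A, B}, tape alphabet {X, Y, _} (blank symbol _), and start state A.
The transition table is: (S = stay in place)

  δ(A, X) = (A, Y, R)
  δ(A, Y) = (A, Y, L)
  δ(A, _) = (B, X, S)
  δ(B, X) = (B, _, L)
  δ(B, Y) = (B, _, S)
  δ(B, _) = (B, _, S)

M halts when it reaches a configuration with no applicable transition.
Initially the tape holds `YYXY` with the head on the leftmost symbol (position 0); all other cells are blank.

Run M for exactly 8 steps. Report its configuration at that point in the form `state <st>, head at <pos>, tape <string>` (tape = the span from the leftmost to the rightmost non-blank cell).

state B, head at -2, tape YYXY

state=A head=0 tape=__[Y]YXY   (A,Y)→(A,Y,L)
state=A head=-1 tape=_[_]YYXY   (A,_)→(B,X,S)
state=B head=-1 tape=_[X]YYXY   (B,X)→(B,_,L)
state=B head=-2 tape=[_]_YYXY   (B,_)→(B,_,S)
state=B head=-2 tape=[_]_YYXY   (B,_)→(B,_,S)
state=B head=-2 tape=[_]_YYXY   (B,_)→(B,_,S)
state=B head=-2 tape=[_]_YYXY   (B,_)→(B,_,S)
state=B head=-2 tape=[_]_YYXY   (B,_)→(B,_,S)
state=B head=-2 tape=[_]_YYXY
After 8 steps: state B, head at -2, tape YYXY.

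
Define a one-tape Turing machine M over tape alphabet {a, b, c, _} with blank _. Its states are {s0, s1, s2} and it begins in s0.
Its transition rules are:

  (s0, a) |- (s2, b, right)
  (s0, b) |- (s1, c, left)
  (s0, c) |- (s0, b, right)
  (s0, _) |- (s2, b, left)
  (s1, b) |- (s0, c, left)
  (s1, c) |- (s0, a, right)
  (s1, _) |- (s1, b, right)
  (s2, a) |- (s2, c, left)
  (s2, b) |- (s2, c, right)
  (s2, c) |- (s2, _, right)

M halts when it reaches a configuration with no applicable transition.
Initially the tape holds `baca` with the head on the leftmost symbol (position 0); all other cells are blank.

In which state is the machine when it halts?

s0 | _[b]aca   read b → write c, move left, go to s1
s1 | [_]caca   read _ → write b, move right, go to s1
s1 | b[c]aca   read c → write a, move right, go to s0
s0 | ba[a]ca   read a → write b, move right, go to s2
s2 | bab[c]a   read c → write _, move right, go to s2
s2 | bab_[a]   read a → write c, move left, go to s2
s2 | bab[_]c
No transition is defined for (s2, _); M halts in state s2.

s2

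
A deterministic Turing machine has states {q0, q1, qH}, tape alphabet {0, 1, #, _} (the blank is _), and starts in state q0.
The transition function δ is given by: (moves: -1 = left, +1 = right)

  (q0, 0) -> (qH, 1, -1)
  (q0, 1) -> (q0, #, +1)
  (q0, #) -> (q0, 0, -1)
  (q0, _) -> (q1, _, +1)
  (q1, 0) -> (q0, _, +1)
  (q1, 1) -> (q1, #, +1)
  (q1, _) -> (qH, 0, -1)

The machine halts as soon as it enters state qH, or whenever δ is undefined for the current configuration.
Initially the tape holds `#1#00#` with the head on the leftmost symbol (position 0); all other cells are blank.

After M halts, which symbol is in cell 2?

1

state=q0 head=0 tape=_[#]1#00#   (q0,#)→(q0,0,-1)
state=q0 head=-1 tape=[_]01#00#   (q0,_)→(q1,_,+1)
state=q1 head=0 tape=_[0]1#00#   (q1,0)→(q0,_,+1)
state=q0 head=1 tape=__[1]#00#   (q0,1)→(q0,#,+1)
state=q0 head=2 tape=__#[#]00#   (q0,#)→(q0,0,-1)
state=q0 head=1 tape=__[#]000#   (q0,#)→(q0,0,-1)
state=q0 head=0 tape=_[_]0000#   (q0,_)→(q1,_,+1)
state=q1 head=1 tape=__[0]000#   (q1,0)→(q0,_,+1)
state=q0 head=2 tape=___[0]00#   (q0,0)→(qH,1,-1)
state=qH head=1 tape=__[_]100#
Cell 2 holds 1 when M halts.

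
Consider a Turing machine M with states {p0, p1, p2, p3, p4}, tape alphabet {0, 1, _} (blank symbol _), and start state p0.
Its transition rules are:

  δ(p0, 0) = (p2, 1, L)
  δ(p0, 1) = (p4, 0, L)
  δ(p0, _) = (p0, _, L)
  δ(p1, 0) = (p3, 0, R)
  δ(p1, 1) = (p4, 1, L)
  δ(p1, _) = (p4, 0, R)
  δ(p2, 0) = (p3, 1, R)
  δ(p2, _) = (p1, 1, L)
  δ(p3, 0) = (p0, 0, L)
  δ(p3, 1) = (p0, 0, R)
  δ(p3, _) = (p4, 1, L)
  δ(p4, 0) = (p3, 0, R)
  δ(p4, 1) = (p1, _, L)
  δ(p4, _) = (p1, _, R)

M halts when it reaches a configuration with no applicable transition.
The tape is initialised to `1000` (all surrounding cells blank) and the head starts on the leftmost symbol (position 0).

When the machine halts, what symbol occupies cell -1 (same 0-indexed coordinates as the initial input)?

1

state=p0 head=0 tape=__[1]000_   (p0,1)→(p4,0,L)
state=p4 head=-1 tape=_[_]0000_   (p4,_)→(p1,_,R)
state=p1 head=0 tape=__[0]000_   (p1,0)→(p3,0,R)
state=p3 head=1 tape=__0[0]00_   (p3,0)→(p0,0,L)
state=p0 head=0 tape=__[0]000_   (p0,0)→(p2,1,L)
state=p2 head=-1 tape=_[_]1000_   (p2,_)→(p1,1,L)
state=p1 head=-2 tape=[_]11000_   (p1,_)→(p4,0,R)
state=p4 head=-1 tape=0[1]1000_   (p4,1)→(p1,_,L)
state=p1 head=-2 tape=[0]_1000_   (p1,0)→(p3,0,R)
state=p3 head=-1 tape=0[_]1000_   (p3,_)→(p4,1,L)
state=p4 head=-2 tape=[0]11000_   (p4,0)→(p3,0,R)
state=p3 head=-1 tape=0[1]1000_   (p3,1)→(p0,0,R)
state=p0 head=0 tape=00[1]000_   (p0,1)→(p4,0,L)
state=p4 head=-1 tape=0[0]0000_   (p4,0)→(p3,0,R)
state=p3 head=0 tape=00[0]000_   (p3,0)→(p0,0,L)
state=p0 head=-1 tape=0[0]0000_   (p0,0)→(p2,1,L)
state=p2 head=-2 tape=[0]10000_   (p2,0)→(p3,1,R)
state=p3 head=-1 tape=1[1]0000_   (p3,1)→(p0,0,R)
state=p0 head=0 tape=10[0]000_   (p0,0)→(p2,1,L)
state=p2 head=-1 tape=1[0]1000_   (p2,0)→(p3,1,R)
state=p3 head=0 tape=11[1]000_   (p3,1)→(p0,0,R)
state=p0 head=1 tape=110[0]00_   (p0,0)→(p2,1,L)
state=p2 head=0 tape=11[0]100_   (p2,0)→(p3,1,R)
state=p3 head=1 tape=111[1]00_   (p3,1)→(p0,0,R)
state=p0 head=2 tape=1110[0]0_   (p0,0)→(p2,1,L)
state=p2 head=1 tape=111[0]10_   (p2,0)→(p3,1,R)
state=p3 head=2 tape=1111[1]0_   (p3,1)→(p0,0,R)
state=p0 head=3 tape=11110[0]_   (p0,0)→(p2,1,L)
state=p2 head=2 tape=1111[0]1_   (p2,0)→(p3,1,R)
state=p3 head=3 tape=11111[1]_   (p3,1)→(p0,0,R)
state=p0 head=4 tape=111110[_]   (p0,_)→(p0,_,L)
state=p0 head=3 tape=11111[0]_   (p0,0)→(p2,1,L)
state=p2 head=2 tape=1111[1]1_
Cell -1 holds 1 when M halts.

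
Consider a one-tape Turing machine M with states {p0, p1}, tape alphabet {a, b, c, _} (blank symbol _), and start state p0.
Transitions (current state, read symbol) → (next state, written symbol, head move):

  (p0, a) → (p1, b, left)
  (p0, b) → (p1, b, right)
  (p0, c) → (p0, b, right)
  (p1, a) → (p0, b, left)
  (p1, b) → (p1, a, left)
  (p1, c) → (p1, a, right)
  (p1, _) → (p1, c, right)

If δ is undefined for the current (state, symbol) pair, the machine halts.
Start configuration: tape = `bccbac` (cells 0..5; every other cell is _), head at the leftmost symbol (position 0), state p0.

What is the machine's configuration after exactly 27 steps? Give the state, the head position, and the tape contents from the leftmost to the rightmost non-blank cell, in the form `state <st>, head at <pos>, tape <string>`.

state=p0 head=0 tape=___[b]ccbac   (p0,b)→(p1,b,right)
state=p1 head=1 tape=___b[c]cbac   (p1,c)→(p1,a,right)
state=p1 head=2 tape=___ba[c]bac   (p1,c)→(p1,a,right)
state=p1 head=3 tape=___baa[b]ac   (p1,b)→(p1,a,left)
state=p1 head=2 tape=___ba[a]aac   (p1,a)→(p0,b,left)
state=p0 head=1 tape=___b[a]baac   (p0,a)→(p1,b,left)
state=p1 head=0 tape=___[b]bbaac   (p1,b)→(p1,a,left)
state=p1 head=-1 tape=__[_]abbaac   (p1,_)→(p1,c,right)
state=p1 head=0 tape=__c[a]bbaac   (p1,a)→(p0,b,left)
state=p0 head=-1 tape=__[c]bbbaac   (p0,c)→(p0,b,right)
state=p0 head=0 tape=__b[b]bbaac   (p0,b)→(p1,b,right)
state=p1 head=1 tape=__bb[b]baac   (p1,b)→(p1,a,left)
state=p1 head=0 tape=__b[b]abaac   (p1,b)→(p1,a,left)
state=p1 head=-1 tape=__[b]aabaac   (p1,b)→(p1,a,left)
state=p1 head=-2 tape=_[_]aaabaac   (p1,_)→(p1,c,right)
state=p1 head=-1 tape=_c[a]aabaac   (p1,a)→(p0,b,left)
state=p0 head=-2 tape=_[c]baabaac   (p0,c)→(p0,b,right)
state=p0 head=-1 tape=_b[b]aabaac   (p0,b)→(p1,b,right)
state=p1 head=0 tape=_bb[a]abaac   (p1,a)→(p0,b,left)
state=p0 head=-1 tape=_b[b]babaac   (p0,b)→(p1,b,right)
state=p1 head=0 tape=_bb[b]abaac   (p1,b)→(p1,a,left)
state=p1 head=-1 tape=_b[b]aabaac   (p1,b)→(p1,a,left)
state=p1 head=-2 tape=_[b]aaabaac   (p1,b)→(p1,a,left)
state=p1 head=-3 tape=[_]aaaabaac   (p1,_)→(p1,c,right)
state=p1 head=-2 tape=c[a]aaabaac   (p1,a)→(p0,b,left)
state=p0 head=-3 tape=[c]baaabaac   (p0,c)→(p0,b,right)
state=p0 head=-2 tape=b[b]aaabaac   (p0,b)→(p1,b,right)
state=p1 head=-1 tape=bb[a]aabaac
After 27 steps: state p1, head at -1, tape bbaaabaac.

state p1, head at -1, tape bbaaabaac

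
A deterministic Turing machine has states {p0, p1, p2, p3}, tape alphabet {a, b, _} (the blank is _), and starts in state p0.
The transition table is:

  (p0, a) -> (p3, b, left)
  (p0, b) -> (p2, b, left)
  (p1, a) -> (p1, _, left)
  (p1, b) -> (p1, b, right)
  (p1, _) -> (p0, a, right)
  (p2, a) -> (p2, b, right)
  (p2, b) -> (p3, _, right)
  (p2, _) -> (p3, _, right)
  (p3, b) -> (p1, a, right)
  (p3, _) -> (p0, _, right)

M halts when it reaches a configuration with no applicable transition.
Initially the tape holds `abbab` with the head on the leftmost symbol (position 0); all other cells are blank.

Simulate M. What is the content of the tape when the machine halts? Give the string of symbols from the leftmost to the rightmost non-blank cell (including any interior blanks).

p0 | _[a]bbab__   read a → write b, move left, go to p3
p3 | [_]bbbab__   read _ → write _, move right, go to p0
p0 | _[b]bbab__   read b → write b, move left, go to p2
p2 | [_]bbbab__   read _ → write _, move right, go to p3
p3 | _[b]bbab__   read b → write a, move right, go to p1
p1 | _a[b]bab__   read b → write b, move right, go to p1
p1 | _ab[b]ab__   read b → write b, move right, go to p1
p1 | _abb[a]b__   read a → write _, move left, go to p1
p1 | _ab[b]_b__   read b → write b, move right, go to p1
p1 | _abb[_]b__   read _ → write a, move right, go to p0
p0 | _abba[b]__   read b → write b, move left, go to p2
p2 | _abb[a]b__   read a → write b, move right, go to p2
p2 | _abbb[b]__   read b → write _, move right, go to p3
p3 | _abbb_[_]_   read _ → write _, move right, go to p0
p0 | _abbb__[_]
The non-blank tape span at halt is abbb.

abbb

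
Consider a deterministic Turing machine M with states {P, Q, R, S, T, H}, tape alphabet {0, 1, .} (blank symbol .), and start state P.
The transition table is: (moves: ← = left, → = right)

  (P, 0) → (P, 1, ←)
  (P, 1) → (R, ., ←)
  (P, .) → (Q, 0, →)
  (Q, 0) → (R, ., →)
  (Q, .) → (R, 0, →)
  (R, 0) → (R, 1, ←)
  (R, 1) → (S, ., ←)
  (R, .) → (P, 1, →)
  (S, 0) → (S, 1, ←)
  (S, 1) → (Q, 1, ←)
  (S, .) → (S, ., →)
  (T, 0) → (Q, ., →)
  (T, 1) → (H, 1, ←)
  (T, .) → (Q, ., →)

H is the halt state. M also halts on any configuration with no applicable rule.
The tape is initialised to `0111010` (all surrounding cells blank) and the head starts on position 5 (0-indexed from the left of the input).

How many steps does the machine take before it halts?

P | 01110[1]0   read 1 → write ., move ←, go to R
R | 0111[0].0   read 0 → write 1, move ←, go to R
R | 011[1]1.0   read 1 → write ., move ←, go to S
S | 01[1].1.0   read 1 → write 1, move ←, go to Q
Q | 0[1]1.1.0
M halts after 4 transitions.

4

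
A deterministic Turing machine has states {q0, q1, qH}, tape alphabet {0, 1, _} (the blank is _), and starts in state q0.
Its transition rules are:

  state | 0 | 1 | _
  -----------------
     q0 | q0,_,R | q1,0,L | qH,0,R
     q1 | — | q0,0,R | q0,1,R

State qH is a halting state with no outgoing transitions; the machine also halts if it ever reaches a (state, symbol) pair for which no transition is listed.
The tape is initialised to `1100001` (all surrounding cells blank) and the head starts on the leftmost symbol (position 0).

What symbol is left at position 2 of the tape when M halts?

_

state=q0 head=0 tape=_[1]100001__   (q0,1)→(q1,0,L)
state=q1 head=-1 tape=[_]0100001__   (q1,_)→(q0,1,R)
state=q0 head=0 tape=1[0]100001__   (q0,0)→(q0,_,R)
state=q0 head=1 tape=1_[1]00001__   (q0,1)→(q1,0,L)
state=q1 head=0 tape=1[_]000001__   (q1,_)→(q0,1,R)
state=q0 head=1 tape=11[0]00001__   (q0,0)→(q0,_,R)
state=q0 head=2 tape=11_[0]0001__   (q0,0)→(q0,_,R)
state=q0 head=3 tape=11__[0]001__   (q0,0)→(q0,_,R)
state=q0 head=4 tape=11___[0]01__   (q0,0)→(q0,_,R)
state=q0 head=5 tape=11____[0]1__   (q0,0)→(q0,_,R)
state=q0 head=6 tape=11_____[1]__   (q0,1)→(q1,0,L)
state=q1 head=5 tape=11____[_]0__   (q1,_)→(q0,1,R)
state=q0 head=6 tape=11____1[0]__   (q0,0)→(q0,_,R)
state=q0 head=7 tape=11____1_[_]_   (q0,_)→(qH,0,R)
state=qH head=8 tape=11____1_0[_]
Cell 2 holds _ when M halts.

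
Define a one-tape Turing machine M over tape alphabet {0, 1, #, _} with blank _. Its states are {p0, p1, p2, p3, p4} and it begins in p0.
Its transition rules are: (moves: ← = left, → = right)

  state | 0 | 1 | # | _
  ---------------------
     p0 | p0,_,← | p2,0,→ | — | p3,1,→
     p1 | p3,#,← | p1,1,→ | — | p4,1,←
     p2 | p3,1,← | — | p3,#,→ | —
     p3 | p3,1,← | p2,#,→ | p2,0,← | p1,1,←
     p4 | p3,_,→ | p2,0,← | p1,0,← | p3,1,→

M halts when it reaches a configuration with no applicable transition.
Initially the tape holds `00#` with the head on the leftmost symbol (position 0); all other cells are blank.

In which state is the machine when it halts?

state=p0 head=0 tape=_[0]0#   (p0,0)→(p0,_,←)
state=p0 head=-1 tape=[_]_0#   (p0,_)→(p3,1,→)
state=p3 head=0 tape=1[_]0#   (p3,_)→(p1,1,←)
state=p1 head=-1 tape=[1]10#   (p1,1)→(p1,1,→)
state=p1 head=0 tape=1[1]0#   (p1,1)→(p1,1,→)
state=p1 head=1 tape=11[0]#   (p1,0)→(p3,#,←)
state=p3 head=0 tape=1[1]##   (p3,1)→(p2,#,→)
state=p2 head=1 tape=1#[#]#   (p2,#)→(p3,#,→)
state=p3 head=2 tape=1##[#]   (p3,#)→(p2,0,←)
state=p2 head=1 tape=1#[#]0   (p2,#)→(p3,#,→)
state=p3 head=2 tape=1##[0]   (p3,0)→(p3,1,←)
state=p3 head=1 tape=1#[#]1   (p3,#)→(p2,0,←)
state=p2 head=0 tape=1[#]01   (p2,#)→(p3,#,→)
state=p3 head=1 tape=1#[0]1   (p3,0)→(p3,1,←)
state=p3 head=0 tape=1[#]11   (p3,#)→(p2,0,←)
state=p2 head=-1 tape=[1]011
No transition is defined for (p2, 1); M halts in state p2.

p2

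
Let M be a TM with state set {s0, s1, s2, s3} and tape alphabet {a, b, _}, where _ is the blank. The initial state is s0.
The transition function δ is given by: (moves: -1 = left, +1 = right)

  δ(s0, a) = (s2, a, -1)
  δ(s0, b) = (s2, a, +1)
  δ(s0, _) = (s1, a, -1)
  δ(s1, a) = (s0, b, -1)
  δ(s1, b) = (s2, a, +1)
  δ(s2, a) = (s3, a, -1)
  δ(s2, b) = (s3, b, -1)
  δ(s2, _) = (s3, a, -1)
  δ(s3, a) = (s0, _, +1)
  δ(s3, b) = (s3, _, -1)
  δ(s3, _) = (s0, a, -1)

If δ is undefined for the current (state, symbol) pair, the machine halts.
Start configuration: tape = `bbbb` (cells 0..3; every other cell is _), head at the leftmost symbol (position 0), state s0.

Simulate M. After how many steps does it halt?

state=s0 head=0 tape=[b]bbb_   (s0,b)→(s2,a,+1)
state=s2 head=1 tape=a[b]bb_   (s2,b)→(s3,b,-1)
state=s3 head=0 tape=[a]bbb_   (s3,a)→(s0,_,+1)
state=s0 head=1 tape=_[b]bb_   (s0,b)→(s2,a,+1)
state=s2 head=2 tape=_a[b]b_   (s2,b)→(s3,b,-1)
state=s3 head=1 tape=_[a]bb_   (s3,a)→(s0,_,+1)
state=s0 head=2 tape=__[b]b_   (s0,b)→(s2,a,+1)
state=s2 head=3 tape=__a[b]_   (s2,b)→(s3,b,-1)
state=s3 head=2 tape=__[a]b_   (s3,a)→(s0,_,+1)
state=s0 head=3 tape=___[b]_   (s0,b)→(s2,a,+1)
state=s2 head=4 tape=___a[_]   (s2,_)→(s3,a,-1)
state=s3 head=3 tape=___[a]a   (s3,a)→(s0,_,+1)
state=s0 head=4 tape=____[a]   (s0,a)→(s2,a,-1)
state=s2 head=3 tape=___[_]a   (s2,_)→(s3,a,-1)
state=s3 head=2 tape=__[_]aa   (s3,_)→(s0,a,-1)
state=s0 head=1 tape=_[_]aaa   (s0,_)→(s1,a,-1)
state=s1 head=0 tape=[_]aaaa
M halts after 16 transitions.

16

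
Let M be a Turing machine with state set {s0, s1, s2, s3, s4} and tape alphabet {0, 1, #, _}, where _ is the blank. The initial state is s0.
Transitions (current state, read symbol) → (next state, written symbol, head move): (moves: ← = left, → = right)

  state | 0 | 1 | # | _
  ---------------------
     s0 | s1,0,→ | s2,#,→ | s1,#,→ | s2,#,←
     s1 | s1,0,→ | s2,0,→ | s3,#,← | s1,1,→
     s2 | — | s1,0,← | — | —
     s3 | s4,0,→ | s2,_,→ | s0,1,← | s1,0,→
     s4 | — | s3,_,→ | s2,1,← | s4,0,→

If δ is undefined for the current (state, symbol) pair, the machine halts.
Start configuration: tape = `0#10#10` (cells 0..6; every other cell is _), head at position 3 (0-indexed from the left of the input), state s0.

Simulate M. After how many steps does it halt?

4

s0 | 0#1[0]#10   read 0 → write 0, move →, go to s1
s1 | 0#10[#]10   read # → write #, move ←, go to s3
s3 | 0#1[0]#10   read 0 → write 0, move →, go to s4
s4 | 0#10[#]10   read # → write 1, move ←, go to s2
s2 | 0#1[0]110
M halts after 4 transitions.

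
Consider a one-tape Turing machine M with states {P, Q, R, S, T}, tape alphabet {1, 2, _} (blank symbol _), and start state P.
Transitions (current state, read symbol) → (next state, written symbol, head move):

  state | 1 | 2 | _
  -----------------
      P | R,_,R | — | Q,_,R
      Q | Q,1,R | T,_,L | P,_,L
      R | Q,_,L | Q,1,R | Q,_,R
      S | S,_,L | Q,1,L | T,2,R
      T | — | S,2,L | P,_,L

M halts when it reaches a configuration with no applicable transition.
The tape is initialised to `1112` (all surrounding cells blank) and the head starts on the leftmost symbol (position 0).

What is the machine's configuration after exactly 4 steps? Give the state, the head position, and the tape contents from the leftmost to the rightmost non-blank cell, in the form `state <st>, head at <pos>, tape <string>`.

state Q, head at 0, tape 12

state=P head=0 tape=_[1]112   (P,1)→(R,_,R)
state=R head=1 tape=__[1]12   (R,1)→(Q,_,L)
state=Q head=0 tape=_[_]_12   (Q,_)→(P,_,L)
state=P head=-1 tape=[_]__12   (P,_)→(Q,_,R)
state=Q head=0 tape=_[_]_12
After 4 steps: state Q, head at 0, tape 12.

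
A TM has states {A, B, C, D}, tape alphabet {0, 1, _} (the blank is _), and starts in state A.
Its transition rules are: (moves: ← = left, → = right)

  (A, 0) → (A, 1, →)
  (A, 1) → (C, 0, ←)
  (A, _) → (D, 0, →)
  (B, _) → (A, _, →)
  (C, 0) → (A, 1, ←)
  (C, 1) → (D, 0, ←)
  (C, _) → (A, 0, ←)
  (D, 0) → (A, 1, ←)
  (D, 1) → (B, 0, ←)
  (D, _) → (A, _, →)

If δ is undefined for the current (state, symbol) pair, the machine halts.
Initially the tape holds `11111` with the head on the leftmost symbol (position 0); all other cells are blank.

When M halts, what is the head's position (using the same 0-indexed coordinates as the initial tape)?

A | ___[1]1111   read 1 → write 0, move ←, go to C
C | __[_]01111   read _ → write 0, move ←, go to A
A | _[_]001111   read _ → write 0, move →, go to D
D | _0[0]01111   read 0 → write 1, move ←, go to A
A | _[0]101111   read 0 → write 1, move →, go to A
A | _1[1]01111   read 1 → write 0, move ←, go to C
C | _[1]001111   read 1 → write 0, move ←, go to D
D | [_]0001111   read _ → write _, move →, go to A
A | _[0]001111   read 0 → write 1, move →, go to A
A | _1[0]01111   read 0 → write 1, move →, go to A
A | _11[0]1111   read 0 → write 1, move →, go to A
A | _111[1]111   read 1 → write 0, move ←, go to C
C | _11[1]0111   read 1 → write 0, move ←, go to D
D | _1[1]00111   read 1 → write 0, move ←, go to B
B | _[1]000111
At halt the head is at cell -2.

-2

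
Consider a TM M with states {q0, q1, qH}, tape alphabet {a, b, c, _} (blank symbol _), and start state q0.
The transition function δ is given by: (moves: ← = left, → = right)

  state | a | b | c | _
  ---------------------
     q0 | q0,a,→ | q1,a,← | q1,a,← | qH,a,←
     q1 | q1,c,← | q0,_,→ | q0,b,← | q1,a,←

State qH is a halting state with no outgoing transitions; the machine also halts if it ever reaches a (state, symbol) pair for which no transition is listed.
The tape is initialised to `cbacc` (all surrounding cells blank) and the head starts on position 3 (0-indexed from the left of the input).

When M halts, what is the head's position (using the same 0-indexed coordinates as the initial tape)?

state=q0 head=3 tape=__cba[c]c   (q0,c)→(q1,a,←)
state=q1 head=2 tape=__cb[a]ac   (q1,a)→(q1,c,←)
state=q1 head=1 tape=__c[b]cac   (q1,b)→(q0,_,→)
state=q0 head=2 tape=__c_[c]ac   (q0,c)→(q1,a,←)
state=q1 head=1 tape=__c[_]aac   (q1,_)→(q1,a,←)
state=q1 head=0 tape=__[c]aaac   (q1,c)→(q0,b,←)
state=q0 head=-1 tape=_[_]baaac   (q0,_)→(qH,a,←)
state=qH head=-2 tape=[_]abaaac
At halt the head is at cell -2.

-2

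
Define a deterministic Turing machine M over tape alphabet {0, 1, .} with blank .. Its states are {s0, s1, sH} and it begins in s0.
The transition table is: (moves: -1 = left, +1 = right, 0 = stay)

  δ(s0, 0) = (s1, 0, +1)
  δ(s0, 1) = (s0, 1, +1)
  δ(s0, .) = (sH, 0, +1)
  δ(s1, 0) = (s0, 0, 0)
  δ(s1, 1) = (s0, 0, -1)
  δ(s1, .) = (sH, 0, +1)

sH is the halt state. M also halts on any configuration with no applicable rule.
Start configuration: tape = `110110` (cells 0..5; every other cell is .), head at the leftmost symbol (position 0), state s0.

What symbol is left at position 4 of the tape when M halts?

s0 | [1]10110..   read 1 → write 1, move +1, go to s0
s0 | 1[1]0110..   read 1 → write 1, move +1, go to s0
s0 | 11[0]110..   read 0 → write 0, move +1, go to s1
s1 | 110[1]10..   read 1 → write 0, move -1, go to s0
s0 | 11[0]010..   read 0 → write 0, move +1, go to s1
s1 | 110[0]10..   read 0 → write 0, move 0, go to s0
s0 | 110[0]10..   read 0 → write 0, move +1, go to s1
s1 | 1100[1]0..   read 1 → write 0, move -1, go to s0
s0 | 110[0]00..   read 0 → write 0, move +1, go to s1
s1 | 1100[0]0..   read 0 → write 0, move 0, go to s0
s0 | 1100[0]0..   read 0 → write 0, move +1, go to s1
s1 | 11000[0]..   read 0 → write 0, move 0, go to s0
s0 | 11000[0]..   read 0 → write 0, move +1, go to s1
s1 | 110000[.].   read . → write 0, move +1, go to sH
sH | 1100000[.]
Cell 4 holds 0 when M halts.

0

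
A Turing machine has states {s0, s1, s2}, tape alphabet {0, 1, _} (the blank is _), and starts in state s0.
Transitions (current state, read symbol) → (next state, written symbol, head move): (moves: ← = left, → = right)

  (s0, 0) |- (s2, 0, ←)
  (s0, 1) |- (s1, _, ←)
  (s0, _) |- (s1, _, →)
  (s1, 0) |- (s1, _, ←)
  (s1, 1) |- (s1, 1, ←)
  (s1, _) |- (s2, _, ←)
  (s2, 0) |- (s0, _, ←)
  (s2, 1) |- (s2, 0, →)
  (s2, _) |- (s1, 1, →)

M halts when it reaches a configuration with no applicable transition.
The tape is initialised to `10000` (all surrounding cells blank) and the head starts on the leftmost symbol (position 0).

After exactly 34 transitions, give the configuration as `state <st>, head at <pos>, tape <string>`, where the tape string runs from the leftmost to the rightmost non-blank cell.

state s1, head at -4, tape 01___11_000

state=s0 head=0 tape=______[1]0000   (s0,1)→(s1,_,←)
state=s1 head=-1 tape=_____[_]_0000   (s1,_)→(s2,_,←)
state=s2 head=-2 tape=____[_]__0000   (s2,_)→(s1,1,→)
state=s1 head=-1 tape=____1[_]_0000   (s1,_)→(s2,_,←)
state=s2 head=-2 tape=____[1]__0000   (s2,1)→(s2,0,→)
state=s2 head=-1 tape=____0[_]_0000   (s2,_)→(s1,1,→)
state=s1 head=0 tape=____01[_]0000   (s1,_)→(s2,_,←)
state=s2 head=-1 tape=____0[1]_0000   (s2,1)→(s2,0,→)
state=s2 head=0 tape=____00[_]0000   (s2,_)→(s1,1,→)
state=s1 head=1 tape=____001[0]000   (s1,0)→(s1,_,←)
state=s1 head=0 tape=____00[1]_000   (s1,1)→(s1,1,←)
state=s1 head=-1 tape=____0[0]1_000   (s1,0)→(s1,_,←)
state=s1 head=-2 tape=____[0]_1_000   (s1,0)→(s1,_,←)
state=s1 head=-3 tape=___[_]__1_000   (s1,_)→(s2,_,←)
state=s2 head=-4 tape=__[_]___1_000   (s2,_)→(s1,1,→)
state=s1 head=-3 tape=__1[_]__1_000   (s1,_)→(s2,_,←)
state=s2 head=-4 tape=__[1]___1_000   (s2,1)→(s2,0,→)
state=s2 head=-3 tape=__0[_]__1_000   (s2,_)→(s1,1,→)
state=s1 head=-2 tape=__01[_]_1_000   (s1,_)→(s2,_,←)
state=s2 head=-3 tape=__0[1]__1_000   (s2,1)→(s2,0,→)
state=s2 head=-2 tape=__00[_]_1_000   (s2,_)→(s1,1,→)
state=s1 head=-1 tape=__001[_]1_000   (s1,_)→(s2,_,←)
state=s2 head=-2 tape=__00[1]_1_000   (s2,1)→(s2,0,→)
state=s2 head=-1 tape=__000[_]1_000   (s2,_)→(s1,1,→)
state=s1 head=0 tape=__0001[1]_000   (s1,1)→(s1,1,←)
state=s1 head=-1 tape=__000[1]1_000   (s1,1)→(s1,1,←)
state=s1 head=-2 tape=__00[0]11_000   (s1,0)→(s1,_,←)
state=s1 head=-3 tape=__0[0]_11_000   (s1,0)→(s1,_,←)
state=s1 head=-4 tape=__[0]__11_000   (s1,0)→(s1,_,←)
state=s1 head=-5 tape=_[_]___11_000   (s1,_)→(s2,_,←)
state=s2 head=-6 tape=[_]____11_000   (s2,_)→(s1,1,→)
state=s1 head=-5 tape=1[_]___11_000   (s1,_)→(s2,_,←)
state=s2 head=-6 tape=[1]____11_000   (s2,1)→(s2,0,→)
state=s2 head=-5 tape=0[_]___11_000   (s2,_)→(s1,1,→)
state=s1 head=-4 tape=01[_]__11_000
After 34 steps: state s1, head at -4, tape 01___11_000.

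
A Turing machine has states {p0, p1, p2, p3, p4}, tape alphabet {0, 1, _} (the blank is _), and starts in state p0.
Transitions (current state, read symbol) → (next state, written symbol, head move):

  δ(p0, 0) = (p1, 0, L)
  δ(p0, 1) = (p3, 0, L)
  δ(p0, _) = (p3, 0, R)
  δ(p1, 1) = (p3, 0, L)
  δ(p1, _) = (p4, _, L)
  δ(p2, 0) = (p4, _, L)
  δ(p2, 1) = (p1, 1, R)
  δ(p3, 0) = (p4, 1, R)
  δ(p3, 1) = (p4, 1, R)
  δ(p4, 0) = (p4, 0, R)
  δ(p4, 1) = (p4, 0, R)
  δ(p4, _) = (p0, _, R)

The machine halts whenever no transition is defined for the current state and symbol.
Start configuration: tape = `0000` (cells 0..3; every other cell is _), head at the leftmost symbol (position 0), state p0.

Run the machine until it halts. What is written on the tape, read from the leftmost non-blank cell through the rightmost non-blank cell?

01000_0

state=p0 head=0 tape=__[0]000___   (p0,0)→(p1,0,L)
state=p1 head=-1 tape=_[_]0000___   (p1,_)→(p4,_,L)
state=p4 head=-2 tape=[_]_0000___   (p4,_)→(p0,_,R)
state=p0 head=-1 tape=_[_]0000___   (p0,_)→(p3,0,R)
state=p3 head=0 tape=_0[0]000___   (p3,0)→(p4,1,R)
state=p4 head=1 tape=_01[0]00___   (p4,0)→(p4,0,R)
state=p4 head=2 tape=_010[0]0___   (p4,0)→(p4,0,R)
state=p4 head=3 tape=_0100[0]___   (p4,0)→(p4,0,R)
state=p4 head=4 tape=_01000[_]__   (p4,_)→(p0,_,R)
state=p0 head=5 tape=_01000_[_]_   (p0,_)→(p3,0,R)
state=p3 head=6 tape=_01000_0[_]
The non-blank tape span at halt is 01000_0.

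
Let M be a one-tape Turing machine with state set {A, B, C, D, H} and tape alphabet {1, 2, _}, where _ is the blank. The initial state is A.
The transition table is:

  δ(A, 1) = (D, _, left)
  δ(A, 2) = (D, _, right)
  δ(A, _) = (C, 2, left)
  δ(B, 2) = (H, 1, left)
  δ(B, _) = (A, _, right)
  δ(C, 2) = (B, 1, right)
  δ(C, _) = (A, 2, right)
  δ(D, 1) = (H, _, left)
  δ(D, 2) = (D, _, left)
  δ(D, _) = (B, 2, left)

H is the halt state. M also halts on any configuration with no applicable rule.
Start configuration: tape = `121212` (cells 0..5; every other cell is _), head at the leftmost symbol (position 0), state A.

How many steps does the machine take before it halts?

15

state=A head=0 tape=__[1]21212   (A,1)→(D,_,left)
state=D head=-1 tape=_[_]_21212   (D,_)→(B,2,left)
state=B head=-2 tape=[_]2_21212   (B,_)→(A,_,right)
state=A head=-1 tape=_[2]_21212   (A,2)→(D,_,right)
state=D head=0 tape=__[_]21212   (D,_)→(B,2,left)
state=B head=-1 tape=_[_]221212   (B,_)→(A,_,right)
state=A head=0 tape=__[2]21212   (A,2)→(D,_,right)
state=D head=1 tape=___[2]1212   (D,2)→(D,_,left)
state=D head=0 tape=__[_]_1212   (D,_)→(B,2,left)
state=B head=-1 tape=_[_]2_1212   (B,_)→(A,_,right)
state=A head=0 tape=__[2]_1212   (A,2)→(D,_,right)
state=D head=1 tape=___[_]1212   (D,_)→(B,2,left)
state=B head=0 tape=__[_]21212   (B,_)→(A,_,right)
state=A head=1 tape=___[2]1212   (A,2)→(D,_,right)
state=D head=2 tape=____[1]212   (D,1)→(H,_,left)
state=H head=1 tape=___[_]_212
M halts after 15 transitions.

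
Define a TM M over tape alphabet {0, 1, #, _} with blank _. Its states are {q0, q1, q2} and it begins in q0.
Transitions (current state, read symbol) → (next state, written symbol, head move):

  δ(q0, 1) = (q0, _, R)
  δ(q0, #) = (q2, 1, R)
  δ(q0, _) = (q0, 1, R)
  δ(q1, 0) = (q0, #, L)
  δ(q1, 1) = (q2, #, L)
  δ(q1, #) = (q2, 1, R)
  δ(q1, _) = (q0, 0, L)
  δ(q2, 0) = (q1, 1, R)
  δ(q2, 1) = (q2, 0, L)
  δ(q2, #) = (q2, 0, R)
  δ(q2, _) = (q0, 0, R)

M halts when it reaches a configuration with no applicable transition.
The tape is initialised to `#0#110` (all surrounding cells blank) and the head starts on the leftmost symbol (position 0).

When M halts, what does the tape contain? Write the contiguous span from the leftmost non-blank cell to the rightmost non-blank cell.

q0 | _[#]0#110   read # → write 1, move R, go to q2
q2 | _1[0]#110   read 0 → write 1, move R, go to q1
q1 | _11[#]110   read # → write 1, move R, go to q2
q2 | _111[1]10   read 1 → write 0, move L, go to q2
q2 | _11[1]010   read 1 → write 0, move L, go to q2
q2 | _1[1]0010   read 1 → write 0, move L, go to q2
q2 | _[1]00010   read 1 → write 0, move L, go to q2
q2 | [_]000010   read _ → write 0, move R, go to q0
q0 | 0[0]00010
The non-blank tape span at halt is 0000010.

0000010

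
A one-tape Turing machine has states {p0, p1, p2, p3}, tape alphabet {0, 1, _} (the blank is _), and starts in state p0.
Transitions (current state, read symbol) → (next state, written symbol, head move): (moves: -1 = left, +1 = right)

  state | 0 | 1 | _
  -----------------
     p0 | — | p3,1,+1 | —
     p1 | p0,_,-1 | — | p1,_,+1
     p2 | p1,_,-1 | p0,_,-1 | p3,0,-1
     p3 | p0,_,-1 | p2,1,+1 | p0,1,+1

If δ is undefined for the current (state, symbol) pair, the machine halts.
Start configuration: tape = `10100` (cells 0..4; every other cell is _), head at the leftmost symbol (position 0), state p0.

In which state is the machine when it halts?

p0

p0 | [1]0100   read 1 → write 1, move +1, go to p3
p3 | 1[0]100   read 0 → write _, move -1, go to p0
p0 | [1]_100   read 1 → write 1, move +1, go to p3
p3 | 1[_]100   read _ → write 1, move +1, go to p0
p0 | 11[1]00   read 1 → write 1, move +1, go to p3
p3 | 111[0]0   read 0 → write _, move -1, go to p0
p0 | 11[1]_0   read 1 → write 1, move +1, go to p3
p3 | 111[_]0   read _ → write 1, move +1, go to p0
p0 | 1111[0]
No transition is defined for (p0, 0); M halts in state p0.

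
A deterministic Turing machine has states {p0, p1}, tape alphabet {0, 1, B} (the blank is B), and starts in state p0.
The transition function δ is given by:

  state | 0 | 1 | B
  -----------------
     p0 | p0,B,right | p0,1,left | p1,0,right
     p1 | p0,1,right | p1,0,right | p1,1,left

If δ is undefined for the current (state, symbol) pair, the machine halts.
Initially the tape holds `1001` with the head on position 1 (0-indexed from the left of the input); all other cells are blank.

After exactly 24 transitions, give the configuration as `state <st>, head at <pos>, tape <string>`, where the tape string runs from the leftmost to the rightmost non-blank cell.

state=p0 head=1 tape=1[0]01BBB   (p0,0)→(p0,B,right)
state=p0 head=2 tape=1B[0]1BBB   (p0,0)→(p0,B,right)
state=p0 head=3 tape=1BB[1]BBB   (p0,1)→(p0,1,left)
state=p0 head=2 tape=1B[B]1BBB   (p0,B)→(p1,0,right)
state=p1 head=3 tape=1B0[1]BBB   (p1,1)→(p1,0,right)
state=p1 head=4 tape=1B00[B]BB   (p1,B)→(p1,1,left)
state=p1 head=3 tape=1B0[0]1BB   (p1,0)→(p0,1,right)
state=p0 head=4 tape=1B01[1]BB   (p0,1)→(p0,1,left)
state=p0 head=3 tape=1B0[1]1BB   (p0,1)→(p0,1,left)
state=p0 head=2 tape=1B[0]11BB   (p0,0)→(p0,B,right)
state=p0 head=3 tape=1BB[1]1BB   (p0,1)→(p0,1,left)
state=p0 head=2 tape=1B[B]11BB   (p0,B)→(p1,0,right)
state=p1 head=3 tape=1B0[1]1BB   (p1,1)→(p1,0,right)
state=p1 head=4 tape=1B00[1]BB   (p1,1)→(p1,0,right)
state=p1 head=5 tape=1B000[B]B   (p1,B)→(p1,1,left)
state=p1 head=4 tape=1B00[0]1B   (p1,0)→(p0,1,right)
state=p0 head=5 tape=1B001[1]B   (p0,1)→(p0,1,left)
state=p0 head=4 tape=1B00[1]1B   (p0,1)→(p0,1,left)
state=p0 head=3 tape=1B0[0]11B   (p0,0)→(p0,B,right)
state=p0 head=4 tape=1B0B[1]1B   (p0,1)→(p0,1,left)
state=p0 head=3 tape=1B0[B]11B   (p0,B)→(p1,0,right)
state=p1 head=4 tape=1B00[1]1B   (p1,1)→(p1,0,right)
state=p1 head=5 tape=1B000[1]B   (p1,1)→(p1,0,right)
state=p1 head=6 tape=1B0000[B]   (p1,B)→(p1,1,left)
state=p1 head=5 tape=1B000[0]1
After 24 steps: state p1, head at 5, tape 1B00001.

state p1, head at 5, tape 1B00001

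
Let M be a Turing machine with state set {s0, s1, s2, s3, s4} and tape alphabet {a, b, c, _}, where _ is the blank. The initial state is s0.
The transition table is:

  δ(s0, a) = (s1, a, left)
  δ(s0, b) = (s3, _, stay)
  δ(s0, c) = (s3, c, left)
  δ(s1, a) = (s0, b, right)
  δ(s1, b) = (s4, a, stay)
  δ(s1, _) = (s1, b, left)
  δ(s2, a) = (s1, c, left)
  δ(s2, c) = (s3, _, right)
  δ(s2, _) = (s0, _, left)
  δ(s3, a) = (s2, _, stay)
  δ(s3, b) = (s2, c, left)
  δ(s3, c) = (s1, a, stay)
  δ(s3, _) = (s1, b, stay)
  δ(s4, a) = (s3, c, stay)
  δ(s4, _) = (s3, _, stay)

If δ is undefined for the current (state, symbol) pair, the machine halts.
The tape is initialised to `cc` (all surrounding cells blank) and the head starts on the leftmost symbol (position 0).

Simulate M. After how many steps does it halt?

9

state=s0 head=0 tape=___[c]c   (s0,c)→(s3,c,left)
state=s3 head=-1 tape=__[_]cc   (s3,_)→(s1,b,stay)
state=s1 head=-1 tape=__[b]cc   (s1,b)→(s4,a,stay)
state=s4 head=-1 tape=__[a]cc   (s4,a)→(s3,c,stay)
state=s3 head=-1 tape=__[c]cc   (s3,c)→(s1,a,stay)
state=s1 head=-1 tape=__[a]cc   (s1,a)→(s0,b,right)
state=s0 head=0 tape=__b[c]c   (s0,c)→(s3,c,left)
state=s3 head=-1 tape=__[b]cc   (s3,b)→(s2,c,left)
state=s2 head=-2 tape=_[_]ccc   (s2,_)→(s0,_,left)
state=s0 head=-3 tape=[_]_ccc
M halts after 9 transitions.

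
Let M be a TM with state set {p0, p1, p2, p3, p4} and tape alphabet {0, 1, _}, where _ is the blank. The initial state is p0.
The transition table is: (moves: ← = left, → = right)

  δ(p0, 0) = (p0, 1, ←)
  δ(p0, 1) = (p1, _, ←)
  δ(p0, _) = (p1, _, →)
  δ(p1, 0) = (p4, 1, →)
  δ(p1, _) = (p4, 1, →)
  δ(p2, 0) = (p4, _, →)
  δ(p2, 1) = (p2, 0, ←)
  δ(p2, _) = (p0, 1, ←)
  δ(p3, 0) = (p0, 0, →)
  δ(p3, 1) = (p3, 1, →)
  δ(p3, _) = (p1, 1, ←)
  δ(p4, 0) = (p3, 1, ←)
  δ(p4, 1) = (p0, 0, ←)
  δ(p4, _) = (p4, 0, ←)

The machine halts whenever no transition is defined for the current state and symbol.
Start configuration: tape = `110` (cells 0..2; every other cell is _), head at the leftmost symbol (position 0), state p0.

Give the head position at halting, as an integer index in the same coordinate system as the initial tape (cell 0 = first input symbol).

p0 | __[1]10____   read 1 → write _, move ←, go to p1
p1 | _[_]_10____   read _ → write 1, move →, go to p4
p4 | _1[_]10____   read _ → write 0, move ←, go to p4
p4 | _[1]010____   read 1 → write 0, move ←, go to p0
p0 | [_]0010____   read _ → write _, move →, go to p1
p1 | _[0]010____   read 0 → write 1, move →, go to p4
p4 | _1[0]10____   read 0 → write 1, move ←, go to p3
p3 | _[1]110____   read 1 → write 1, move →, go to p3
p3 | _1[1]10____   read 1 → write 1, move →, go to p3
p3 | _11[1]0____   read 1 → write 1, move →, go to p3
p3 | _111[0]____   read 0 → write 0, move →, go to p0
p0 | _1110[_]___   read _ → write _, move →, go to p1
p1 | _1110_[_]__   read _ → write 1, move →, go to p4
p4 | _1110_1[_]_   read _ → write 0, move ←, go to p4
p4 | _1110_[1]0_   read 1 → write 0, move ←, go to p0
p0 | _1110[_]00_   read _ → write _, move →, go to p1
p1 | _1110_[0]0_   read 0 → write 1, move →, go to p4
p4 | _1110_1[0]_   read 0 → write 1, move ←, go to p3
p3 | _1110_[1]1_   read 1 → write 1, move →, go to p3
p3 | _1110_1[1]_   read 1 → write 1, move →, go to p3
p3 | _1110_11[_]   read _ → write 1, move ←, go to p1
p1 | _1110_1[1]1
At halt the head is at cell 5.

5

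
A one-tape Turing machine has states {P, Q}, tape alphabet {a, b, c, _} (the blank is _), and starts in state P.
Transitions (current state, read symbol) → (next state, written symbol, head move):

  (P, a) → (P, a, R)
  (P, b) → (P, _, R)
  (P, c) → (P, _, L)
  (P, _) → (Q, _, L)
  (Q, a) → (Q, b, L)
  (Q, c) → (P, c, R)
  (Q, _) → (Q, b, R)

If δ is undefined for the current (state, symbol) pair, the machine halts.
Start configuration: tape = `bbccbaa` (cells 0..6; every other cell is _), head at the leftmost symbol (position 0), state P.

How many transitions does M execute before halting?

state=P head=0 tape=[b]bccbaa_   (P,b)→(P,_,R)
state=P head=1 tape=_[b]ccbaa_   (P,b)→(P,_,R)
state=P head=2 tape=__[c]cbaa_   (P,c)→(P,_,L)
state=P head=1 tape=_[_]_cbaa_   (P,_)→(Q,_,L)
state=Q head=0 tape=[_]__cbaa_   (Q,_)→(Q,b,R)
state=Q head=1 tape=b[_]_cbaa_   (Q,_)→(Q,b,R)
state=Q head=2 tape=bb[_]cbaa_   (Q,_)→(Q,b,R)
state=Q head=3 tape=bbb[c]baa_   (Q,c)→(P,c,R)
state=P head=4 tape=bbbc[b]aa_   (P,b)→(P,_,R)
state=P head=5 tape=bbbc_[a]a_   (P,a)→(P,a,R)
state=P head=6 tape=bbbc_a[a]_   (P,a)→(P,a,R)
state=P head=7 tape=bbbc_aa[_]   (P,_)→(Q,_,L)
state=Q head=6 tape=bbbc_a[a]_   (Q,a)→(Q,b,L)
state=Q head=5 tape=bbbc_[a]b_   (Q,a)→(Q,b,L)
state=Q head=4 tape=bbbc[_]bb_   (Q,_)→(Q,b,R)
state=Q head=5 tape=bbbcb[b]b_
M halts after 15 transitions.

15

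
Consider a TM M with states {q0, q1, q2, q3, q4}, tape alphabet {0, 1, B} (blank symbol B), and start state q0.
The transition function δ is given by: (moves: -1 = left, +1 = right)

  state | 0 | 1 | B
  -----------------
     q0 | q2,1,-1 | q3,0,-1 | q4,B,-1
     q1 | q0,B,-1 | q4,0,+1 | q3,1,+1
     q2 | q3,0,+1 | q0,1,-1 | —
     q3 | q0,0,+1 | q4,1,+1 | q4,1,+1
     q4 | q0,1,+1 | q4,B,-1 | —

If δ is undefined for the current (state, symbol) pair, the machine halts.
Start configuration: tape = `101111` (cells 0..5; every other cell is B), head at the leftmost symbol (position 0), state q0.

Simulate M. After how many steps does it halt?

q0 | BBB[1]01111B   read 1 → write 0, move -1, go to q3
q3 | BB[B]001111B   read B → write 1, move +1, go to q4
q4 | BB1[0]01111B   read 0 → write 1, move +1, go to q0
q0 | BB11[0]1111B   read 0 → write 1, move -1, go to q2
q2 | BB1[1]11111B   read 1 → write 1, move -1, go to q0
q0 | BB[1]111111B   read 1 → write 0, move -1, go to q3
q3 | B[B]0111111B   read B → write 1, move +1, go to q4
q4 | B1[0]111111B   read 0 → write 1, move +1, go to q0
q0 | B11[1]11111B   read 1 → write 0, move -1, go to q3
q3 | B1[1]011111B   read 1 → write 1, move +1, go to q4
q4 | B11[0]11111B   read 0 → write 1, move +1, go to q0
q0 | B111[1]1111B   read 1 → write 0, move -1, go to q3
q3 | B11[1]01111B   read 1 → write 1, move +1, go to q4
q4 | B111[0]1111B   read 0 → write 1, move +1, go to q0
q0 | B1111[1]111B   read 1 → write 0, move -1, go to q3
q3 | B111[1]0111B   read 1 → write 1, move +1, go to q4
q4 | B1111[0]111B   read 0 → write 1, move +1, go to q0
q0 | B11111[1]11B   read 1 → write 0, move -1, go to q3
q3 | B1111[1]011B   read 1 → write 1, move +1, go to q4
q4 | B11111[0]11B   read 0 → write 1, move +1, go to q0
q0 | B111111[1]1B   read 1 → write 0, move -1, go to q3
q3 | B11111[1]01B   read 1 → write 1, move +1, go to q4
q4 | B111111[0]1B   read 0 → write 1, move +1, go to q0
q0 | B1111111[1]B   read 1 → write 0, move -1, go to q3
q3 | B111111[1]0B   read 1 → write 1, move +1, go to q4
q4 | B1111111[0]B   read 0 → write 1, move +1, go to q0
q0 | B11111111[B]   read B → write B, move -1, go to q4
q4 | B1111111[1]B   read 1 → write B, move -1, go to q4
q4 | B111111[1]BB   read 1 → write B, move -1, go to q4
q4 | B11111[1]BBB   read 1 → write B, move -1, go to q4
q4 | B1111[1]BBBB   read 1 → write B, move -1, go to q4
q4 | B111[1]BBBBB   read 1 → write B, move -1, go to q4
q4 | B11[1]BBBBBB   read 1 → write B, move -1, go to q4
q4 | B1[1]BBBBBBB   read 1 → write B, move -1, go to q4
q4 | B[1]BBBBBBBB   read 1 → write B, move -1, go to q4
q4 | [B]BBBBBBBBB
M halts after 35 transitions.

35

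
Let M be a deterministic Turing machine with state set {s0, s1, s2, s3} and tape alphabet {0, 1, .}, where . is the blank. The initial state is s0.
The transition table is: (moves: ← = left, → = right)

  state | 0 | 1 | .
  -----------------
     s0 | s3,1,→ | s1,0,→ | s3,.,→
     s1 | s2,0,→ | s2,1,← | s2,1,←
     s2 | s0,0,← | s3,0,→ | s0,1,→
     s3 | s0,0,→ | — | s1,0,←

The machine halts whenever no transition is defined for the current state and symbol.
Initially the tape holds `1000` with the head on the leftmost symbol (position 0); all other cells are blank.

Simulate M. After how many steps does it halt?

s0 | [1]000......   read 1 → write 0, move →, go to s1
s1 | 0[0]00......   read 0 → write 0, move →, go to s2
s2 | 00[0]0......   read 0 → write 0, move ←, go to s0
s0 | 0[0]00......   read 0 → write 1, move →, go to s3
s3 | 01[0]0......   read 0 → write 0, move →, go to s0
s0 | 010[0]......   read 0 → write 1, move →, go to s3
s3 | 0101[.].....   read . → write 0, move ←, go to s1
s1 | 010[1]0.....   read 1 → write 1, move ←, go to s2
s2 | 01[0]10.....   read 0 → write 0, move ←, go to s0
s0 | 0[1]010.....   read 1 → write 0, move →, go to s1
s1 | 00[0]10.....   read 0 → write 0, move →, go to s2
s2 | 000[1]0.....   read 1 → write 0, move →, go to s3
s3 | 0000[0].....   read 0 → write 0, move →, go to s0
s0 | 00000[.]....   read . → write ., move →, go to s3
s3 | 00000.[.]...   read . → write 0, move ←, go to s1
s1 | 00000[.]0...   read . → write 1, move ←, go to s2
s2 | 0000[0]10...   read 0 → write 0, move ←, go to s0
s0 | 000[0]010...   read 0 → write 1, move →, go to s3
s3 | 0001[0]10...   read 0 → write 0, move →, go to s0
s0 | 00010[1]0...   read 1 → write 0, move →, go to s1
s1 | 000100[0]...   read 0 → write 0, move →, go to s2
s2 | 0001000[.]..   read . → write 1, move →, go to s0
s0 | 00010001[.].   read . → write ., move →, go to s3
s3 | 00010001.[.]   read . → write 0, move ←, go to s1
s1 | 00010001[.]0   read . → write 1, move ←, go to s2
s2 | 0001000[1]10   read 1 → write 0, move →, go to s3
s3 | 00010000[1]0
M halts after 26 transitions.

26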